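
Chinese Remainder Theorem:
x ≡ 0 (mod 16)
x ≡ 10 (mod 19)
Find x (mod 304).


M = 16*19 = 304
M1 = M/16 = 19, M2 = M/19 = 16
M1^(-1) mod 16 = 11, M2^(-1) mod 19 = 6
x = 0*19*11 + 10*16*6 = 960
960 mod 304 = 48
Check: 48 mod 16 = 0 ✓, 48 mod 19 = 10 ✓

x ≡ 48 (mod 304)


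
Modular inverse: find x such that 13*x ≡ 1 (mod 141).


Use the extended Euclidean algorithm on (141, 13); each row r = 141*s + 13*t:
r=141, s=1, t=0
r=13, s=0, t=1
q=10: r=11, s=1, t=-10   [141*(1) + 13*(-10) = 11]
q=1: r=2, s=-1, t=11   [141*(-1) + 13*(11) = 2]
q=5: r=1, s=6, t=-65   [141*(6) + 13*(-65) = 1]
q=2: r=0, s=-13, t=141   [141*(-13) + 13*(141) = 0]
GCD = 1 with t = -65, so 13*(-65) ≡ 1 (mod 141)
Inverse = -65 mod 141 = 76
Check: 13 * 76 = 988 ≡ 1 (mod 141)

13^(-1) ≡ 76 (mod 141)


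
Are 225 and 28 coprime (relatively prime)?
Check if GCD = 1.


Euclidean algorithm:
225 = 8 * 28 + 1
28 = 28 * 1 + 0
GCD(225, 28) = 1

Yes, coprime (GCD = 1)


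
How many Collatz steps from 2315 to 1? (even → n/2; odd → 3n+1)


2315 → 6946 → 3473 → 10420 → 5210 → 2605 → 7816 → 3908 → 1954 → 977 → 2932 → 1466 → 733 → 2200 → 1100 → 550 → 275 → 826 → 413 → 1240 → 620 → 310 → 155 → 466 → 233 → 700 → 350 → 175 → 526 → 263 → 790 → 395 → 1186 → 593 → 1780 → 890 → 445 → 1336 → 668 → 334 → 167 → 502 → 251 → 754 → 377 → 1132 → 566 → 283 → 850 → 425 → 1276 → 638 → 319 → 958 → 479 → 1438 → 719 → 2158 → 1079 → 3238 → 1619 → 4858 → 2429 → 7288 → 3644 → 1822 → 911 → 2734 → 1367 → 4102 → 2051 → 6154 → 3077 → 9232 → 4616 → 2308 → 1154 → 577 → 1732 → 866 → 433 → 1300 → 650 → 325 → 976 → 488 → 244 → 122 → 61 → 184 → 92 → 46 → 23 → 70 → 35 → 106 → 53 → 160 → 80 → 40 → 20 → 10 → 5 → 16 → 8 → 4 → 2 → 1
Total steps = 107

107 steps


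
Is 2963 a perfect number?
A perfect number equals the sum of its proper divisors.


Proper divisors of 2963: 1
Sum = 1 = 1

No, 2963 is not perfect (1 ≠ 2963)


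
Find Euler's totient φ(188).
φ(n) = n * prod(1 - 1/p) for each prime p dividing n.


188 = 2^2 × 47
Prime factors: 2, 47
φ(188) = 188 × (1-1/2) × (1-1/47)
= 188 × 1/2 × 46/47 = 92

φ(188) = 92


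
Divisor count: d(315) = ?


315 = 3^2 × 5^1 × 7^1
d(315) = (2+1) × (1+1) × (1+1) = 12

12 divisors


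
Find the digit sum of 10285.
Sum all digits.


1 + 0 + 2 + 8 + 5 = 16


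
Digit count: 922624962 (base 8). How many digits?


922624962 in base 8 = 6677421702
Number of digits = 10

10 digits (base 8)


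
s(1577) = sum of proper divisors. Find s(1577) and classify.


Proper divisors: 1, 19, 83
Sum = 1 + 19 + 83 = 103
103 < 1577 → deficient

s(1577) = 103 (deficient)


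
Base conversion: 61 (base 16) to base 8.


61 (base 16) = 97 (decimal)
97 (decimal) = 141 (base 8)


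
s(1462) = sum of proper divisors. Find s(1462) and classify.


Proper divisors: 1, 2, 17, 34, 43, 86, 731
Sum = 1 + 2 + 17 + 34 + 43 + 86 + 731 = 914
914 < 1462 → deficient

s(1462) = 914 (deficient)


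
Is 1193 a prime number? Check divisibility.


Check divisors up to sqrt(1193) = 34.5398
No divisors found.
1193 is prime.

Yes, 1193 is prime


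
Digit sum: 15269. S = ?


1 + 5 + 2 + 6 + 9 = 23


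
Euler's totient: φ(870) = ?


870 = 2 × 3 × 5 × 29
Prime factors: 2, 3, 5, 29
φ(870) = 870 × (1-1/2) × (1-1/3) × (1-1/5) × (1-1/29)
= 870 × 1/2 × 2/3 × 4/5 × 28/29 = 224

φ(870) = 224


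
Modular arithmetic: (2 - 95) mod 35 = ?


2 - 95 = -93
-93 mod 35 = 12


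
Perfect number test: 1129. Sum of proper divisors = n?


Proper divisors of 1129: 1
Sum = 1 = 1

No, 1129 is not perfect (1 ≠ 1129)


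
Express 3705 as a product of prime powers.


3705 / 3 = 1235
1235 / 5 = 247
247 / 13 = 19
19 / 19 = 1
3705 = 3 × 5 × 13 × 19


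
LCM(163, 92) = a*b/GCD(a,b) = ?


GCD(163, 92) = 1
LCM = 163*92/1 = 14996/1 = 14996

LCM = 14996


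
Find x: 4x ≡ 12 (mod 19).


GCD(4, 19) = 1, unique solution
a^(-1) mod 19 = 5
x = 5 * 12 mod 19 = 3

x ≡ 3 (mod 19)


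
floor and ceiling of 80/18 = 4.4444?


80/18 = 4.4444
floor = 4
ceil = 5

floor = 4, ceil = 5


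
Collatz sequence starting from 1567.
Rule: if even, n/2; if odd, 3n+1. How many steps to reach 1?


1567 → 4702 → 2351 → 7054 → 3527 → 10582 → 5291 → 15874 → 7937 → 23812 → 11906 → 5953 → 17860 → 8930 → 4465 → 13396 → 6698 → 3349 → 10048 → 5024 → 2512 → 1256 → 628 → 314 → 157 → 472 → 236 → 118 → 59 → 178 → 89 → 268 → 134 → 67 → 202 → 101 → 304 → 152 → 76 → 38 → 19 → 58 → 29 → 88 → 44 → 22 → 11 → 34 → 17 → 52 → 26 → 13 → 40 → 20 → 10 → 5 → 16 → 8 → 4 → 2 → 1
Total steps = 60

60 steps


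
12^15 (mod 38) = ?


12^1 mod 38 = 12
12^2 mod 38 = 30
12^3 mod 38 = 18
12^4 mod 38 = 26
12^5 mod 38 = 8
12^6 mod 38 = 20
12^7 mod 38 = 12
12^8 mod 38 = 30
12^9 mod 38 = 18
12^10 mod 38 = 26
12^11 mod 38 = 8
12^12 mod 38 = 20
12^13 mod 38 = 12
12^14 mod 38 = 30
12^15 mod 38 = 18


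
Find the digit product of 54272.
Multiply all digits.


5 × 4 × 2 × 7 × 2 = 560


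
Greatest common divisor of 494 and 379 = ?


494 = 1 * 379 + 115
379 = 3 * 115 + 34
115 = 3 * 34 + 13
34 = 2 * 13 + 8
13 = 1 * 8 + 5
8 = 1 * 5 + 3
5 = 1 * 3 + 2
3 = 1 * 2 + 1
2 = 2 * 1 + 0
GCD = 1


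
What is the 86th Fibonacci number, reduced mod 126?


F(k) mod 126 for k=1..86:
1, 1, 2, 3, 5, 8, 13, 21, 34, 55, 89, 18, 107, 125, 106, 105, 85, 64, 23, 87, 110, 71, 55, 0, 55, 55, 110, 39, 23, 62, 85, 21, 106, 1, 107, 108, 89, 71, 34, 105, 13, 118, 5, 123, 2, 125, 1, 0, 1, 1, 2, 3, 5, 8, 13, 21, 34, 55, 89, 18, 107, 125, 106, 105, 85, 64, 23, 87, 110, 71, 55, 0, 55, 55, 110, 39, 23, 62, 85, 21, 106, 1, 107, 108, 89, 71
F(86) mod 126 = 71


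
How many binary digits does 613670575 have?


613670575 in base 2 = 100100100100111101111010101111
Number of digits = 30

30 digits (base 2)


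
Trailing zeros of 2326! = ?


floor(2326/5) = 465
floor(2326/25) = 93
floor(2326/125) = 18
floor(2326/625) = 3
Total = 579

579 trailing zeros


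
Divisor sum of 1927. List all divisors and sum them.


Divisors of 1927: 1, 41, 47, 1927
Sum = 1 + 41 + 47 + 1927 = 2016

σ(1927) = 2016


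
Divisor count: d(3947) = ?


3947 = 3947^1
d(3947) = (1+1) = 2

2 divisors


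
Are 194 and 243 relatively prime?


Euclidean algorithm:
243 = 1 * 194 + 49
194 = 3 * 49 + 47
49 = 1 * 47 + 2
47 = 23 * 2 + 1
2 = 2 * 1 + 0
GCD(194, 243) = 1

Yes, coprime (GCD = 1)


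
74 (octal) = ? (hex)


74 (base 8) = 60 (decimal)
60 (decimal) = 3C (base 16)


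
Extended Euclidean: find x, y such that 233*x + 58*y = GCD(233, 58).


Tabular extended Euclidean (each row: r = 233*s + 58*t):
r=233, s=1, t=0
r=58, s=0, t=1
q=4: r=1, s=1, t=-4   [233*(1) + 58*(-4) = 1]
q=58: r=0, s=-58, t=233   [233*(-58) + 58*(233) = 0]
GCD = 1; from the row with r=1: x=1, y=-4
Check: 233*(1) + 58*(-4) = 233 - 232 = 1

GCD = 1, x = 1, y = -4


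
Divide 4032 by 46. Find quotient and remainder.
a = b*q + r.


4032 = 46 * 87 + 30
Check: 4002 + 30 = 4032

q = 87, r = 30


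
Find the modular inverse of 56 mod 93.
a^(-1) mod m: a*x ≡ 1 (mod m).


Use the extended Euclidean algorithm on (93, 56); each row r = 93*s + 56*t:
r=93, s=1, t=0
r=56, s=0, t=1
q=1: r=37, s=1, t=-1   [93*(1) + 56*(-1) = 37]
q=1: r=19, s=-1, t=2   [93*(-1) + 56*(2) = 19]
q=1: r=18, s=2, t=-3   [93*(2) + 56*(-3) = 18]
q=1: r=1, s=-3, t=5   [93*(-3) + 56*(5) = 1]
q=18: r=0, s=56, t=-93   [93*(56) + 56*(-93) = 0]
GCD = 1 with t = 5, so 56*(5) ≡ 1 (mod 93)
Inverse = 5 mod 93 = 5
Check: 56 * 5 = 280 ≡ 1 (mod 93)

56^(-1) ≡ 5 (mod 93)


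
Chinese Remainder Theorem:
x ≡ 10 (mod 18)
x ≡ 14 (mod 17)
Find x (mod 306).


M = 18*17 = 306
M1 = M/18 = 17, M2 = M/17 = 18
M1^(-1) mod 18 = 17, M2^(-1) mod 17 = 1
x = 10*17*17 + 14*18*1 = 3142
3142 mod 306 = 82
Check: 82 mod 18 = 10 ✓, 82 mod 17 = 14 ✓

x ≡ 82 (mod 306)


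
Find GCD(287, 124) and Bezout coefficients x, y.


Tabular extended Euclidean (each row: r = 287*s + 124*t):
r=287, s=1, t=0
r=124, s=0, t=1
q=2: r=39, s=1, t=-2   [287*(1) + 124*(-2) = 39]
q=3: r=7, s=-3, t=7   [287*(-3) + 124*(7) = 7]
q=5: r=4, s=16, t=-37   [287*(16) + 124*(-37) = 4]
q=1: r=3, s=-19, t=44   [287*(-19) + 124*(44) = 3]
q=1: r=1, s=35, t=-81   [287*(35) + 124*(-81) = 1]
q=3: r=0, s=-124, t=287   [287*(-124) + 124*(287) = 0]
GCD = 1; from the row with r=1: x=35, y=-81
Check: 287*(35) + 124*(-81) = 10045 - 10044 = 1

GCD = 1, x = 35, y = -81


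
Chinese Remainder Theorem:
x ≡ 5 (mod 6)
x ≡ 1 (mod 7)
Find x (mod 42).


M = 6*7 = 42
M1 = M/6 = 7, M2 = M/7 = 6
M1^(-1) mod 6 = 1, M2^(-1) mod 7 = 6
x = 5*7*1 + 1*6*6 = 71
71 mod 42 = 29
Check: 29 mod 6 = 5 ✓, 29 mod 7 = 1 ✓

x ≡ 29 (mod 42)


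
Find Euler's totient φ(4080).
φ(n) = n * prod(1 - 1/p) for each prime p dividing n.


4080 = 2^4 × 3 × 5 × 17
Prime factors: 2, 3, 5, 17
φ(4080) = 4080 × (1-1/2) × (1-1/3) × (1-1/5) × (1-1/17)
= 4080 × 1/2 × 2/3 × 4/5 × 16/17 = 1024

φ(4080) = 1024


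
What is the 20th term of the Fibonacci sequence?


Sequence: 1, 1, 2, 3, 5, 8, 13, 21, 34, 55, 89, 144, 233, 377, 610, 987, 1597, 2584, 4181, 6765
F(20) = 6765


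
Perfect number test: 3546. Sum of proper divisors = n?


Proper divisors of 3546: 1, 2, 3, 6, 9, 18, 197, 394, 591, 1182, 1773
Sum = 1 + 2 + 3 + 6 + 9 + 18 + 197 + 394 + 591 + 1182 + 1773 = 4176

No, 3546 is not perfect (4176 ≠ 3546)


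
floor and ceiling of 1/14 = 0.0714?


1/14 = 0.0714
floor = 0
ceil = 1

floor = 0, ceil = 1


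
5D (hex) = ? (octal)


5D (base 16) = 93 (decimal)
93 (decimal) = 135 (base 8)


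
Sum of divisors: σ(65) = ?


Divisors of 65: 1, 5, 13, 65
Sum = 1 + 5 + 13 + 65 = 84

σ(65) = 84


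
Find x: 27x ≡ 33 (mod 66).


GCD(27, 66) = 3 divides 33
Divide: 9x ≡ 11 (mod 22)
x ≡ 11 (mod 22)


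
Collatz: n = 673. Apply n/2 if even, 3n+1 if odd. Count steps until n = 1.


673 → 2020 → 1010 → 505 → 1516 → 758 → 379 → 1138 → 569 → 1708 → 854 → 427 → 1282 → 641 → 1924 → 962 → 481 → 1444 → 722 → 361 → 1084 → 542 → 271 → 814 → 407 → 1222 → 611 → 1834 → 917 → 2752 → 1376 → 688 → 344 → 172 → 86 → 43 → 130 → 65 → 196 → 98 → 49 → 148 → 74 → 37 → 112 → 56 → 28 → 14 → 7 → 22 → 11 → 34 → 17 → 52 → 26 → 13 → 40 → 20 → 10 → 5 → 16 → 8 → 4 → 2 → 1
Total steps = 64

64 steps


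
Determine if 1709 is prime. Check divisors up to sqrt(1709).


Check divisors up to sqrt(1709) = 41.3401
No divisors found.
1709 is prime.

Yes, 1709 is prime


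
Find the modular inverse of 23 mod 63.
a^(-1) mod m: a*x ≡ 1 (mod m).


Use the extended Euclidean algorithm on (63, 23); each row r = 63*s + 23*t:
r=63, s=1, t=0
r=23, s=0, t=1
q=2: r=17, s=1, t=-2   [63*(1) + 23*(-2) = 17]
q=1: r=6, s=-1, t=3   [63*(-1) + 23*(3) = 6]
q=2: r=5, s=3, t=-8   [63*(3) + 23*(-8) = 5]
q=1: r=1, s=-4, t=11   [63*(-4) + 23*(11) = 1]
q=5: r=0, s=23, t=-63   [63*(23) + 23*(-63) = 0]
GCD = 1 with t = 11, so 23*(11) ≡ 1 (mod 63)
Inverse = 11 mod 63 = 11
Check: 23 * 11 = 253 ≡ 1 (mod 63)

23^(-1) ≡ 11 (mod 63)


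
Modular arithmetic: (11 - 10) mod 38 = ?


11 - 10 = 1
1 mod 38 = 1


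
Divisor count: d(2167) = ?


2167 = 11^1 × 197^1
d(2167) = (1+1) × (1+1) = 4

4 divisors


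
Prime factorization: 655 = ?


655 / 5 = 131
131 / 131 = 1
655 = 5 × 131


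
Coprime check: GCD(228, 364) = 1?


Euclidean algorithm:
364 = 1 * 228 + 136
228 = 1 * 136 + 92
136 = 1 * 92 + 44
92 = 2 * 44 + 4
44 = 11 * 4 + 0
GCD(228, 364) = 4

No, not coprime (GCD = 4)


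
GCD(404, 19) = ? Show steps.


404 = 21 * 19 + 5
19 = 3 * 5 + 4
5 = 1 * 4 + 1
4 = 4 * 1 + 0
GCD = 1


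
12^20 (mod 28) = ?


12^1 mod 28 = 12
12^2 mod 28 = 4
12^3 mod 28 = 20
12^4 mod 28 = 16
12^5 mod 28 = 24
12^6 mod 28 = 8
12^7 mod 28 = 12
12^8 mod 28 = 4
12^9 mod 28 = 20
12^10 mod 28 = 16
12^11 mod 28 = 24
12^12 mod 28 = 8
12^13 mod 28 = 12
12^14 mod 28 = 4
12^15 mod 28 = 20
12^16 mod 28 = 16
12^17 mod 28 = 24
12^18 mod 28 = 8
12^19 mod 28 = 12
12^20 mod 28 = 4


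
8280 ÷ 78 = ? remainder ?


8280 = 78 * 106 + 12
Check: 8268 + 12 = 8280

q = 106, r = 12


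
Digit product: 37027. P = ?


3 × 7 × 0 × 2 × 7 = 0


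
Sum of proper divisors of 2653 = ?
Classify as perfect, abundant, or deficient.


Proper divisors: 1, 7, 379
Sum = 1 + 7 + 379 = 387
387 < 2653 → deficient

s(2653) = 387 (deficient)


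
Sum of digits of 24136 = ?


2 + 4 + 1 + 3 + 6 = 16


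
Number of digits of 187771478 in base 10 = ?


187771478 has 9 digits in base 10
floor(log10(187771478)) + 1 = floor(8.2736) + 1 = 9

9 digits (base 10)


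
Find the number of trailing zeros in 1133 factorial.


floor(1133/5) = 226
floor(1133/25) = 45
floor(1133/125) = 9
floor(1133/625) = 1
Total = 281

281 trailing zeros


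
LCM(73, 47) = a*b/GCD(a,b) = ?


GCD(73, 47) = 1
LCM = 73*47/1 = 3431/1 = 3431

LCM = 3431


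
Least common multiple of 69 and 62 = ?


GCD(69, 62) = 1
LCM = 69*62/1 = 4278/1 = 4278

LCM = 4278


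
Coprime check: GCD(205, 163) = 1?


Euclidean algorithm:
205 = 1 * 163 + 42
163 = 3 * 42 + 37
42 = 1 * 37 + 5
37 = 7 * 5 + 2
5 = 2 * 2 + 1
2 = 2 * 1 + 0
GCD(205, 163) = 1

Yes, coprime (GCD = 1)


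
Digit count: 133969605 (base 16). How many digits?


133969605 in base 16 = 7FC36C5
Number of digits = 7

7 digits (base 16)


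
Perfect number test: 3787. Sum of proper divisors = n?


Proper divisors of 3787: 1, 7, 541
Sum = 1 + 7 + 541 = 549

No, 3787 is not perfect (549 ≠ 3787)


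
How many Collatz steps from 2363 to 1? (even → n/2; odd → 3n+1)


2363 → 7090 → 3545 → 10636 → 5318 → 2659 → 7978 → 3989 → 11968 → 5984 → 2992 → 1496 → 748 → 374 → 187 → 562 → 281 → 844 → 422 → 211 → 634 → 317 → 952 → 476 → 238 → 119 → 358 → 179 → 538 → 269 → 808 → 404 → 202 → 101 → 304 → 152 → 76 → 38 → 19 → 58 → 29 → 88 → 44 → 22 → 11 → 34 → 17 → 52 → 26 → 13 → 40 → 20 → 10 → 5 → 16 → 8 → 4 → 2 → 1
Total steps = 58

58 steps


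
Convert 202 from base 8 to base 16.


202 (base 8) = 130 (decimal)
130 (decimal) = 82 (base 16)


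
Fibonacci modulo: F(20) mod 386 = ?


F(k) mod 386 for k=1..20:
1, 1, 2, 3, 5, 8, 13, 21, 34, 55, 89, 144, 233, 377, 224, 215, 53, 268, 321, 203
F(20) mod 386 = 203


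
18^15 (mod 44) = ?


18^1 mod 44 = 18
18^2 mod 44 = 16
18^3 mod 44 = 24
18^4 mod 44 = 36
18^5 mod 44 = 32
18^6 mod 44 = 4
18^7 mod 44 = 28
18^8 mod 44 = 20
18^9 mod 44 = 8
18^10 mod 44 = 12
18^11 mod 44 = 40
18^12 mod 44 = 16
18^13 mod 44 = 24
18^14 mod 44 = 36
18^15 mod 44 = 32


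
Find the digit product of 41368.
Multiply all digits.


4 × 1 × 3 × 6 × 8 = 576


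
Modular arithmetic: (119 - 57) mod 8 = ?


119 - 57 = 62
62 mod 8 = 6


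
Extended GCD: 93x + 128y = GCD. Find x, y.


Tabular extended Euclidean (each row: r = 93*s + 128*t):
r=93, s=1, t=0
r=128, s=0, t=1
q=0: r=93, s=1, t=0   [93*(1) + 128*(0) = 93]
q=1: r=35, s=-1, t=1   [93*(-1) + 128*(1) = 35]
q=2: r=23, s=3, t=-2   [93*(3) + 128*(-2) = 23]
q=1: r=12, s=-4, t=3   [93*(-4) + 128*(3) = 12]
q=1: r=11, s=7, t=-5   [93*(7) + 128*(-5) = 11]
q=1: r=1, s=-11, t=8   [93*(-11) + 128*(8) = 1]
q=11: r=0, s=128, t=-93   [93*(128) + 128*(-93) = 0]
GCD = 1; from the row with r=1: x=-11, y=8
Check: 93*(-11) + 128*(8) = -1023 + 1024 = 1

GCD = 1, x = -11, y = 8


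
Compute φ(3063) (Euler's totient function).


3063 = 3 × 1021
Prime factors: 3, 1021
φ(3063) = 3063 × (1-1/3) × (1-1/1021)
= 3063 × 2/3 × 1020/1021 = 2040

φ(3063) = 2040


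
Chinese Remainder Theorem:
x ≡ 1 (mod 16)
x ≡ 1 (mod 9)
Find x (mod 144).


M = 16*9 = 144
M1 = M/16 = 9, M2 = M/9 = 16
M1^(-1) mod 16 = 9, M2^(-1) mod 9 = 4
x = 1*9*9 + 1*16*4 = 145
145 mod 144 = 1
Check: 1 mod 16 = 1 ✓, 1 mod 9 = 1 ✓

x ≡ 1 (mod 144)


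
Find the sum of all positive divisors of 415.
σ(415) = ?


Divisors of 415: 1, 5, 83, 415
Sum = 1 + 5 + 83 + 415 = 504

σ(415) = 504


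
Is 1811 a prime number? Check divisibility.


Check divisors up to sqrt(1811) = 42.5558
No divisors found.
1811 is prime.

Yes, 1811 is prime


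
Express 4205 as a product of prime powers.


4205 / 5 = 841
841 / 29 = 29
29 / 29 = 1
4205 = 5 × 29^2


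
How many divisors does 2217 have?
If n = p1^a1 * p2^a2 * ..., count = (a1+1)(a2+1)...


2217 = 3^1 × 739^1
d(2217) = (1+1) × (1+1) = 4

4 divisors


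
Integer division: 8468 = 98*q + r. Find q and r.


8468 = 98 * 86 + 40
Check: 8428 + 40 = 8468

q = 86, r = 40


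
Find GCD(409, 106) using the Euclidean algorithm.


409 = 3 * 106 + 91
106 = 1 * 91 + 15
91 = 6 * 15 + 1
15 = 15 * 1 + 0
GCD = 1


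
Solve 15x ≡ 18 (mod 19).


GCD(15, 19) = 1, unique solution
a^(-1) mod 19 = 14
x = 14 * 18 mod 19 = 5

x ≡ 5 (mod 19)


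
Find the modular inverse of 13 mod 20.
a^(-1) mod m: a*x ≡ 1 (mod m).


Use the extended Euclidean algorithm on (20, 13); each row r = 20*s + 13*t:
r=20, s=1, t=0
r=13, s=0, t=1
q=1: r=7, s=1, t=-1   [20*(1) + 13*(-1) = 7]
q=1: r=6, s=-1, t=2   [20*(-1) + 13*(2) = 6]
q=1: r=1, s=2, t=-3   [20*(2) + 13*(-3) = 1]
q=6: r=0, s=-13, t=20   [20*(-13) + 13*(20) = 0]
GCD = 1 with t = -3, so 13*(-3) ≡ 1 (mod 20)
Inverse = -3 mod 20 = 17
Check: 13 * 17 = 221 ≡ 1 (mod 20)

13^(-1) ≡ 17 (mod 20)


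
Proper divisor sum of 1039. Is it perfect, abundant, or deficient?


Proper divisors: 1
Sum = 1 = 1
1 < 1039 → deficient

s(1039) = 1 (deficient)


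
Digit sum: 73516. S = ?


7 + 3 + 5 + 1 + 6 = 22


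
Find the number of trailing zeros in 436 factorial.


floor(436/5) = 87
floor(436/25) = 17
floor(436/125) = 3
Total = 107

107 trailing zeros


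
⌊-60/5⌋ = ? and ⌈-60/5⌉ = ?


-60/5 = -12.0000
floor = -12
ceil = -12

floor = -12, ceil = -12


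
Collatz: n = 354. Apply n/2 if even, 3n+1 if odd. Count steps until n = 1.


354 → 177 → 532 → 266 → 133 → 400 → 200 → 100 → 50 → 25 → 76 → 38 → 19 → 58 → 29 → 88 → 44 → 22 → 11 → 34 → 17 → 52 → 26 → 13 → 40 → 20 → 10 → 5 → 16 → 8 → 4 → 2 → 1
Total steps = 32

32 steps


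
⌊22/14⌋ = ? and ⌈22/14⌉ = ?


22/14 = 1.5714
floor = 1
ceil = 2

floor = 1, ceil = 2


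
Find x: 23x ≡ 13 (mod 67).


GCD(23, 67) = 1, unique solution
a^(-1) mod 67 = 35
x = 35 * 13 mod 67 = 53

x ≡ 53 (mod 67)


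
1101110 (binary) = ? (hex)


1101110 (base 2) = 110 (decimal)
110 (decimal) = 6E (base 16)


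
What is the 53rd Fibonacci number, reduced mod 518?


F(k) mod 518 for k=1..53:
1, 1, 2, 3, 5, 8, 13, 21, 34, 55, 89, 144, 233, 377, 92, 469, 43, 512, 37, 31, 68, 99, 167, 266, 433, 181, 96, 277, 373, 132, 505, 119, 106, 225, 331, 38, 369, 407, 258, 147, 405, 34, 439, 473, 394, 349, 225, 56, 281, 337, 100, 437, 19
F(53) mod 518 = 19


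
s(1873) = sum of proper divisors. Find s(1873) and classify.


Proper divisors: 1
Sum = 1 = 1
1 < 1873 → deficient

s(1873) = 1 (deficient)


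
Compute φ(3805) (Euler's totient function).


3805 = 5 × 761
Prime factors: 5, 761
φ(3805) = 3805 × (1-1/5) × (1-1/761)
= 3805 × 4/5 × 760/761 = 3040

φ(3805) = 3040


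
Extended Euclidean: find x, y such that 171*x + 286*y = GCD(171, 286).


Tabular extended Euclidean (each row: r = 171*s + 286*t):
r=171, s=1, t=0
r=286, s=0, t=1
q=0: r=171, s=1, t=0   [171*(1) + 286*(0) = 171]
q=1: r=115, s=-1, t=1   [171*(-1) + 286*(1) = 115]
q=1: r=56, s=2, t=-1   [171*(2) + 286*(-1) = 56]
q=2: r=3, s=-5, t=3   [171*(-5) + 286*(3) = 3]
q=18: r=2, s=92, t=-55   [171*(92) + 286*(-55) = 2]
q=1: r=1, s=-97, t=58   [171*(-97) + 286*(58) = 1]
q=2: r=0, s=286, t=-171   [171*(286) + 286*(-171) = 0]
GCD = 1; from the row with r=1: x=-97, y=58
Check: 171*(-97) + 286*(58) = -16587 + 16588 = 1

GCD = 1, x = -97, y = 58


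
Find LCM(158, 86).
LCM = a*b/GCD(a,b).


GCD(158, 86) = 2
LCM = 158*86/2 = 13588/2 = 6794

LCM = 6794


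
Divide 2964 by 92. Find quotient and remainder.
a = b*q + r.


2964 = 92 * 32 + 20
Check: 2944 + 20 = 2964

q = 32, r = 20


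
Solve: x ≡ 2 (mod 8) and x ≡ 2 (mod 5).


M = 8*5 = 40
M1 = M/8 = 5, M2 = M/5 = 8
M1^(-1) mod 8 = 5, M2^(-1) mod 5 = 2
x = 2*5*5 + 2*8*2 = 82
82 mod 40 = 2
Check: 2 mod 8 = 2 ✓, 2 mod 5 = 2 ✓

x ≡ 2 (mod 40)


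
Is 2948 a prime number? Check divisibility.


2948 / 2 = 1474 (exact division)
2948 is NOT prime.

No, 2948 is not prime


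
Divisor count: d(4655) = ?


4655 = 5^1 × 7^2 × 19^1
d(4655) = (1+1) × (2+1) × (1+1) = 12

12 divisors


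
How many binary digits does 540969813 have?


540969813 in base 2 = 100000001111101000101101010101
Number of digits = 30

30 digits (base 2)


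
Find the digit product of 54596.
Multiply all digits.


5 × 4 × 5 × 9 × 6 = 5400


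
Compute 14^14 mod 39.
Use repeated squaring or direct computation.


14^1 mod 39 = 14
14^2 mod 39 = 1
14^3 mod 39 = 14
14^4 mod 39 = 1
14^5 mod 39 = 14
14^6 mod 39 = 1
14^7 mod 39 = 14
14^8 mod 39 = 1
14^9 mod 39 = 14
14^10 mod 39 = 1
14^11 mod 39 = 14
14^12 mod 39 = 1
14^13 mod 39 = 14
14^14 mod 39 = 1


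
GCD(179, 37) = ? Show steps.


179 = 4 * 37 + 31
37 = 1 * 31 + 6
31 = 5 * 6 + 1
6 = 6 * 1 + 0
GCD = 1


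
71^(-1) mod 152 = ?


Use the extended Euclidean algorithm on (152, 71); each row r = 152*s + 71*t:
r=152, s=1, t=0
r=71, s=0, t=1
q=2: r=10, s=1, t=-2   [152*(1) + 71*(-2) = 10]
q=7: r=1, s=-7, t=15   [152*(-7) + 71*(15) = 1]
q=10: r=0, s=71, t=-152   [152*(71) + 71*(-152) = 0]
GCD = 1 with t = 15, so 71*(15) ≡ 1 (mod 152)
Inverse = 15 mod 152 = 15
Check: 71 * 15 = 1065 ≡ 1 (mod 152)

71^(-1) ≡ 15 (mod 152)


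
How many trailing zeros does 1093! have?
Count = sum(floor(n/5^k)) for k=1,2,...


floor(1093/5) = 218
floor(1093/25) = 43
floor(1093/125) = 8
floor(1093/625) = 1
Total = 270

270 trailing zeros


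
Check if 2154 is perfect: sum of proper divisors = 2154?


Proper divisors of 2154: 1, 2, 3, 6, 359, 718, 1077
Sum = 1 + 2 + 3 + 6 + 359 + 718 + 1077 = 2166

No, 2154 is not perfect (2166 ≠ 2154)


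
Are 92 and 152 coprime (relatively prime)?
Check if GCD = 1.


Euclidean algorithm:
152 = 1 * 92 + 60
92 = 1 * 60 + 32
60 = 1 * 32 + 28
32 = 1 * 28 + 4
28 = 7 * 4 + 0
GCD(92, 152) = 4

No, not coprime (GCD = 4)


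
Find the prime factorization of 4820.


4820 / 2 = 2410
2410 / 2 = 1205
1205 / 5 = 241
241 / 241 = 1
4820 = 2^2 × 5 × 241


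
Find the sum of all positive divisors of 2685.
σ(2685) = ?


Divisors of 2685: 1, 3, 5, 15, 179, 537, 895, 2685
Sum = 1 + 3 + 5 + 15 + 179 + 537 + 895 + 2685 = 4320

σ(2685) = 4320


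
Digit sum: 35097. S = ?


3 + 5 + 0 + 9 + 7 = 24


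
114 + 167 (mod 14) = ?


114 + 167 = 281
281 mod 14 = 1


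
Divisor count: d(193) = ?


193 = 193^1
d(193) = (1+1) = 2

2 divisors


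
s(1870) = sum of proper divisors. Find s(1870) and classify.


Proper divisors: 1, 2, 5, 10, 11, 17, 22, 34, 55, 85, 110, 170, 187, 374, 935
Sum = 1 + 2 + 5 + 10 + 11 + 17 + 22 + 34 + 55 + 85 + 110 + 170 + 187 + 374 + 935 = 2018
2018 > 1870 → abundant

s(1870) = 2018 (abundant)


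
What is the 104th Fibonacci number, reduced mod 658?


F(k) mod 658 for k=1..104:
1, 1, 2, 3, 5, 8, 13, 21, 34, 55, 89, 144, 233, 377, 610, 329, 281, 610, 233, 185, 418, 603, 363, 308, 13, 321, 334, 655, 331, 328, 1, 329, 330, 1, 331, 332, 5, 337, 342, 21, 363, 384, 89, 473, 562, 377, 281, 0, 281, 281, 562, 185, 89, 274, 363, 637, 342, 321, 5, 326, 331, 657, 330, 329, 1, 330, 331, 3, 334, 337, 13, 350, 363, 55, 418, 473, 233, 48, 281, 329, 610, 281, 233, 514, 89, 603, 34, 637, 13, 650, 5, 655, 2, 657, 1, 0, 1, 1, 2, 3, 5, 8, 13, 21
F(104) mod 658 = 21


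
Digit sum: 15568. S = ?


1 + 5 + 5 + 6 + 8 = 25


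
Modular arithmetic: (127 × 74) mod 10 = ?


127 × 74 = 9398
9398 mod 10 = 8


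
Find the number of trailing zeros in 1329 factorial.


floor(1329/5) = 265
floor(1329/25) = 53
floor(1329/125) = 10
floor(1329/625) = 2
Total = 330

330 trailing zeros


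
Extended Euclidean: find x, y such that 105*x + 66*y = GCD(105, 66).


Tabular extended Euclidean (each row: r = 105*s + 66*t):
r=105, s=1, t=0
r=66, s=0, t=1
q=1: r=39, s=1, t=-1   [105*(1) + 66*(-1) = 39]
q=1: r=27, s=-1, t=2   [105*(-1) + 66*(2) = 27]
q=1: r=12, s=2, t=-3   [105*(2) + 66*(-3) = 12]
q=2: r=3, s=-5, t=8   [105*(-5) + 66*(8) = 3]
q=4: r=0, s=22, t=-35   [105*(22) + 66*(-35) = 0]
GCD = 3; from the row with r=3: x=-5, y=8
Check: 105*(-5) + 66*(8) = -525 + 528 = 3

GCD = 3, x = -5, y = 8


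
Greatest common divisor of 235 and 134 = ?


235 = 1 * 134 + 101
134 = 1 * 101 + 33
101 = 3 * 33 + 2
33 = 16 * 2 + 1
2 = 2 * 1 + 0
GCD = 1


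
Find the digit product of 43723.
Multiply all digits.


4 × 3 × 7 × 2 × 3 = 504


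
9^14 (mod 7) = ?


9^1 mod 7 = 2
9^2 mod 7 = 4
9^3 mod 7 = 1
9^4 mod 7 = 2
9^5 mod 7 = 4
9^6 mod 7 = 1
9^7 mod 7 = 2
9^8 mod 7 = 4
9^9 mod 7 = 1
9^10 mod 7 = 2
9^11 mod 7 = 4
9^12 mod 7 = 1
9^13 mod 7 = 2
9^14 mod 7 = 4


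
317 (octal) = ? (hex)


317 (base 8) = 207 (decimal)
207 (decimal) = CF (base 16)


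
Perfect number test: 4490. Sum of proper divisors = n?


Proper divisors of 4490: 1, 2, 5, 10, 449, 898, 2245
Sum = 1 + 2 + 5 + 10 + 449 + 898 + 2245 = 3610

No, 4490 is not perfect (3610 ≠ 4490)


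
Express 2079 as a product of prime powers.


2079 / 3 = 693
693 / 3 = 231
231 / 3 = 77
77 / 7 = 11
11 / 11 = 1
2079 = 3^3 × 7 × 11


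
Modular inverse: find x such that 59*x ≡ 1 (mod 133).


Use the extended Euclidean algorithm on (133, 59); each row r = 133*s + 59*t:
r=133, s=1, t=0
r=59, s=0, t=1
q=2: r=15, s=1, t=-2   [133*(1) + 59*(-2) = 15]
q=3: r=14, s=-3, t=7   [133*(-3) + 59*(7) = 14]
q=1: r=1, s=4, t=-9   [133*(4) + 59*(-9) = 1]
q=14: r=0, s=-59, t=133   [133*(-59) + 59*(133) = 0]
GCD = 1 with t = -9, so 59*(-9) ≡ 1 (mod 133)
Inverse = -9 mod 133 = 124
Check: 59 * 124 = 7316 ≡ 1 (mod 133)

59^(-1) ≡ 124 (mod 133)


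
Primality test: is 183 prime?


183 / 3 = 61 (exact division)
183 is NOT prime.

No, 183 is not prime


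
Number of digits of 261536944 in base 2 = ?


261536944 in base 2 = 1111100101101011110010110000
Number of digits = 28

28 digits (base 2)


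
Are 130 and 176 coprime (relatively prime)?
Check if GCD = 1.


Euclidean algorithm:
176 = 1 * 130 + 46
130 = 2 * 46 + 38
46 = 1 * 38 + 8
38 = 4 * 8 + 6
8 = 1 * 6 + 2
6 = 3 * 2 + 0
GCD(130, 176) = 2

No, not coprime (GCD = 2)


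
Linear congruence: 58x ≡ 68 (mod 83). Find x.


GCD(58, 83) = 1, unique solution
a^(-1) mod 83 = 73
x = 73 * 68 mod 83 = 67

x ≡ 67 (mod 83)


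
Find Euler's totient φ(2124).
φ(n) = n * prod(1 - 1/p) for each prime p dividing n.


2124 = 2^2 × 3^2 × 59
Prime factors: 2, 3, 59
φ(2124) = 2124 × (1-1/2) × (1-1/3) × (1-1/59)
= 2124 × 1/2 × 2/3 × 58/59 = 696

φ(2124) = 696


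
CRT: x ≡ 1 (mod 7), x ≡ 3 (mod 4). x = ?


M = 7*4 = 28
M1 = M/7 = 4, M2 = M/4 = 7
M1^(-1) mod 7 = 2, M2^(-1) mod 4 = 3
x = 1*4*2 + 3*7*3 = 71
71 mod 28 = 15
Check: 15 mod 7 = 1 ✓, 15 mod 4 = 3 ✓

x ≡ 15 (mod 28)


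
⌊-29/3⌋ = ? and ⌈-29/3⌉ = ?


-29/3 = -9.6667
floor = -10
ceil = -9

floor = -10, ceil = -9


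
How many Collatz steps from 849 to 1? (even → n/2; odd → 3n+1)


849 → 2548 → 1274 → 637 → 1912 → 956 → 478 → 239 → 718 → 359 → 1078 → 539 → 1618 → 809 → 2428 → 1214 → 607 → 1822 → 911 → 2734 → 1367 → 4102 → 2051 → 6154 → 3077 → 9232 → 4616 → 2308 → 1154 → 577 → 1732 → 866 → 433 → 1300 → 650 → 325 → 976 → 488 → 244 → 122 → 61 → 184 → 92 → 46 → 23 → 70 → 35 → 106 → 53 → 160 → 80 → 40 → 20 → 10 → 5 → 16 → 8 → 4 → 2 → 1
Total steps = 59

59 steps


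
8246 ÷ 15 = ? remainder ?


8246 = 15 * 549 + 11
Check: 8235 + 11 = 8246

q = 549, r = 11


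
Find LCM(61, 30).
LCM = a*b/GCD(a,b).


GCD(61, 30) = 1
LCM = 61*30/1 = 1830/1 = 1830

LCM = 1830


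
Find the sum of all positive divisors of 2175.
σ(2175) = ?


Divisors of 2175: 1, 3, 5, 15, 25, 29, 75, 87, 145, 435, 725, 2175
Sum = 1 + 3 + 5 + 15 + 25 + 29 + 75 + 87 + 145 + 435 + 725 + 2175 = 3720

σ(2175) = 3720


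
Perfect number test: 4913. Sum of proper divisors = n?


Proper divisors of 4913: 1, 17, 289
Sum = 1 + 17 + 289 = 307

No, 4913 is not perfect (307 ≠ 4913)


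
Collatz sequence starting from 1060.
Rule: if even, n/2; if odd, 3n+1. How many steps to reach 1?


1060 → 530 → 265 → 796 → 398 → 199 → 598 → 299 → 898 → 449 → 1348 → 674 → 337 → 1012 → 506 → 253 → 760 → 380 → 190 → 95 → 286 → 143 → 430 → 215 → 646 → 323 → 970 → 485 → 1456 → 728 → 364 → 182 → 91 → 274 → 137 → 412 → 206 → 103 → 310 → 155 → 466 → 233 → 700 → 350 → 175 → 526 → 263 → 790 → 395 → 1186 → 593 → 1780 → 890 → 445 → 1336 → 668 → 334 → 167 → 502 → 251 → 754 → 377 → 1132 → 566 → 283 → 850 → 425 → 1276 → 638 → 319 → 958 → 479 → 1438 → 719 → 2158 → 1079 → 3238 → 1619 → 4858 → 2429 → 7288 → 3644 → 1822 → 911 → 2734 → 1367 → 4102 → 2051 → 6154 → 3077 → 9232 → 4616 → 2308 → 1154 → 577 → 1732 → 866 → 433 → 1300 → 650 → 325 → 976 → 488 → 244 → 122 → 61 → 184 → 92 → 46 → 23 → 70 → 35 → 106 → 53 → 160 → 80 → 40 → 20 → 10 → 5 → 16 → 8 → 4 → 2 → 1
Total steps = 124

124 steps


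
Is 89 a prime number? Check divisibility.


Check divisors up to sqrt(89) = 9.4340
No divisors found.
89 is prime.

Yes, 89 is prime


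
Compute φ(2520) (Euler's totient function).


2520 = 2^3 × 3^2 × 5 × 7
Prime factors: 2, 3, 5, 7
φ(2520) = 2520 × (1-1/2) × (1-1/3) × (1-1/5) × (1-1/7)
= 2520 × 1/2 × 2/3 × 4/5 × 6/7 = 576

φ(2520) = 576


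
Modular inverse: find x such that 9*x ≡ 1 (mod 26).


Use the extended Euclidean algorithm on (26, 9); each row r = 26*s + 9*t:
r=26, s=1, t=0
r=9, s=0, t=1
q=2: r=8, s=1, t=-2   [26*(1) + 9*(-2) = 8]
q=1: r=1, s=-1, t=3   [26*(-1) + 9*(3) = 1]
q=8: r=0, s=9, t=-26   [26*(9) + 9*(-26) = 0]
GCD = 1 with t = 3, so 9*(3) ≡ 1 (mod 26)
Inverse = 3 mod 26 = 3
Check: 9 * 3 = 27 ≡ 1 (mod 26)

9^(-1) ≡ 3 (mod 26)


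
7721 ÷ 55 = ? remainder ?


7721 = 55 * 140 + 21
Check: 7700 + 21 = 7721

q = 140, r = 21


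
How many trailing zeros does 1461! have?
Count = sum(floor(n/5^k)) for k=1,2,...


floor(1461/5) = 292
floor(1461/25) = 58
floor(1461/125) = 11
floor(1461/625) = 2
Total = 363

363 trailing zeros


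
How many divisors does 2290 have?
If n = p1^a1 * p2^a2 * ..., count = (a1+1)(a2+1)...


2290 = 2^1 × 5^1 × 229^1
d(2290) = (1+1) × (1+1) × (1+1) = 8

8 divisors


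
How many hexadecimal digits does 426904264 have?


426904264 in base 16 = 19720AC8
Number of digits = 8

8 digits (base 16)


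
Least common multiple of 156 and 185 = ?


GCD(156, 185) = 1
LCM = 156*185/1 = 28860/1 = 28860

LCM = 28860


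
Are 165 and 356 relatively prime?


Euclidean algorithm:
356 = 2 * 165 + 26
165 = 6 * 26 + 9
26 = 2 * 9 + 8
9 = 1 * 8 + 1
8 = 8 * 1 + 0
GCD(165, 356) = 1

Yes, coprime (GCD = 1)


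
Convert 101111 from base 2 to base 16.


101111 (base 2) = 47 (decimal)
47 (decimal) = 2F (base 16)


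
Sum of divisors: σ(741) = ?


Divisors of 741: 1, 3, 13, 19, 39, 57, 247, 741
Sum = 1 + 3 + 13 + 19 + 39 + 57 + 247 + 741 = 1120

σ(741) = 1120


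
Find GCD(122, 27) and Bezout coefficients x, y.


Tabular extended Euclidean (each row: r = 122*s + 27*t):
r=122, s=1, t=0
r=27, s=0, t=1
q=4: r=14, s=1, t=-4   [122*(1) + 27*(-4) = 14]
q=1: r=13, s=-1, t=5   [122*(-1) + 27*(5) = 13]
q=1: r=1, s=2, t=-9   [122*(2) + 27*(-9) = 1]
q=13: r=0, s=-27, t=122   [122*(-27) + 27*(122) = 0]
GCD = 1; from the row with r=1: x=2, y=-9
Check: 122*(2) + 27*(-9) = 244 - 243 = 1

GCD = 1, x = 2, y = -9


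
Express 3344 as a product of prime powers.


3344 / 2 = 1672
1672 / 2 = 836
836 / 2 = 418
418 / 2 = 209
209 / 11 = 19
19 / 19 = 1
3344 = 2^4 × 11 × 19


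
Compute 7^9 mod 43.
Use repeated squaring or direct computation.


7^1 mod 43 = 7
7^2 mod 43 = 6
7^3 mod 43 = 42
7^4 mod 43 = 36
7^5 mod 43 = 37
7^6 mod 43 = 1
7^7 mod 43 = 7
7^8 mod 43 = 6
7^9 mod 43 = 42


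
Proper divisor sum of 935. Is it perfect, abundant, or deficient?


Proper divisors: 1, 5, 11, 17, 55, 85, 187
Sum = 1 + 5 + 11 + 17 + 55 + 85 + 187 = 361
361 < 935 → deficient

s(935) = 361 (deficient)


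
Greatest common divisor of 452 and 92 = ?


452 = 4 * 92 + 84
92 = 1 * 84 + 8
84 = 10 * 8 + 4
8 = 2 * 4 + 0
GCD = 4


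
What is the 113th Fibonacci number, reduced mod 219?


F(k) mod 219 for k=1..113:
1, 1, 2, 3, 5, 8, 13, 21, 34, 55, 89, 144, 14, 158, 172, 111, 64, 175, 20, 195, 215, 191, 187, 159, 127, 67, 194, 42, 17, 59, 76, 135, 211, 127, 119, 27, 146, 173, 100, 54, 154, 208, 143, 132, 56, 188, 25, 213, 19, 13, 32, 45, 77, 122, 199, 102, 82, 184, 47, 12, 59, 71, 130, 201, 112, 94, 206, 81, 68, 149, 217, 147, 145, 73, 218, 72, 71, 143, 214, 138, 133, 52, 185, 18, 203, 2, 205, 207, 193, 181, 155, 117, 53, 170, 4, 174, 178, 133, 92, 6, 98, 104, 202, 87, 70, 157, 8, 165, 173, 119, 73, 192, 46
F(113) mod 219 = 46


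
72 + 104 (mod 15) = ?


72 + 104 = 176
176 mod 15 = 11


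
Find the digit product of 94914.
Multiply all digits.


9 × 4 × 9 × 1 × 4 = 1296


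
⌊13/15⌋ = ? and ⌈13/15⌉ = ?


13/15 = 0.8667
floor = 0
ceil = 1

floor = 0, ceil = 1


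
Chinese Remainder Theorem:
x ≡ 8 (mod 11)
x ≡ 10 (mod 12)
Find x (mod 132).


M = 11*12 = 132
M1 = M/11 = 12, M2 = M/12 = 11
M1^(-1) mod 11 = 1, M2^(-1) mod 12 = 11
x = 8*12*1 + 10*11*11 = 1306
1306 mod 132 = 118
Check: 118 mod 11 = 8 ✓, 118 mod 12 = 10 ✓

x ≡ 118 (mod 132)


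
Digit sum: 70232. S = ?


7 + 0 + 2 + 3 + 2 = 14


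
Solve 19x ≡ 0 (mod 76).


GCD(19, 76) = 19 divides 0
Divide: 1x ≡ 0 (mod 4)
x ≡ 0 (mod 4)


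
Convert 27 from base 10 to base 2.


27 (base 10) = 27 (decimal)
27 (decimal) = 11011 (base 2)


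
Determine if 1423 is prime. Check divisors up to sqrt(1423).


Check divisors up to sqrt(1423) = 37.7227
No divisors found.
1423 is prime.

Yes, 1423 is prime


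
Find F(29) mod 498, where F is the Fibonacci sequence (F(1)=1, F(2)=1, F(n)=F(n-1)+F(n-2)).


F(k) mod 498 for k=1..29:
1, 1, 2, 3, 5, 8, 13, 21, 34, 55, 89, 144, 233, 377, 112, 489, 103, 94, 197, 291, 488, 281, 271, 54, 325, 379, 206, 87, 293
F(29) mod 498 = 293


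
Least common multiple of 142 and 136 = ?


GCD(142, 136) = 2
LCM = 142*136/2 = 19312/2 = 9656

LCM = 9656


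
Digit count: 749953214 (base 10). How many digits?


749953214 has 9 digits in base 10
floor(log10(749953214)) + 1 = floor(8.8750) + 1 = 9

9 digits (base 10)


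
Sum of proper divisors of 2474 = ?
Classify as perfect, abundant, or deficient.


Proper divisors: 1, 2, 1237
Sum = 1 + 2 + 1237 = 1240
1240 < 2474 → deficient

s(2474) = 1240 (deficient)


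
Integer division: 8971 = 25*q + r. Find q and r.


8971 = 25 * 358 + 21
Check: 8950 + 21 = 8971

q = 358, r = 21


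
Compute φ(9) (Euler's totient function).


9 = 3^2
Prime factors: 3
φ(9) = 9 × (1-1/3)
= 9 × 2/3 = 6

φ(9) = 6


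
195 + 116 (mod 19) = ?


195 + 116 = 311
311 mod 19 = 7


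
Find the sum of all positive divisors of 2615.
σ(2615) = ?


Divisors of 2615: 1, 5, 523, 2615
Sum = 1 + 5 + 523 + 2615 = 3144

σ(2615) = 3144


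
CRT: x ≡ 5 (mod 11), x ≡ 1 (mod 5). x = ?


M = 11*5 = 55
M1 = M/11 = 5, M2 = M/5 = 11
M1^(-1) mod 11 = 9, M2^(-1) mod 5 = 1
x = 5*5*9 + 1*11*1 = 236
236 mod 55 = 16
Check: 16 mod 11 = 5 ✓, 16 mod 5 = 1 ✓

x ≡ 16 (mod 55)


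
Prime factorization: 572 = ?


572 / 2 = 286
286 / 2 = 143
143 / 11 = 13
13 / 13 = 1
572 = 2^2 × 11 × 13


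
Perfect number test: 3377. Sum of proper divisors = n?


Proper divisors of 3377: 1, 11, 307
Sum = 1 + 11 + 307 = 319

No, 3377 is not perfect (319 ≠ 3377)


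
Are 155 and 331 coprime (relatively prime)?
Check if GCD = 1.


Euclidean algorithm:
331 = 2 * 155 + 21
155 = 7 * 21 + 8
21 = 2 * 8 + 5
8 = 1 * 5 + 3
5 = 1 * 3 + 2
3 = 1 * 2 + 1
2 = 2 * 1 + 0
GCD(155, 331) = 1

Yes, coprime (GCD = 1)


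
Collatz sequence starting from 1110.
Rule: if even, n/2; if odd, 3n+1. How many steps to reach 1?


1110 → 555 → 1666 → 833 → 2500 → 1250 → 625 → 1876 → 938 → 469 → 1408 → 704 → 352 → 176 → 88 → 44 → 22 → 11 → 34 → 17 → 52 → 26 → 13 → 40 → 20 → 10 → 5 → 16 → 8 → 4 → 2 → 1
Total steps = 31

31 steps


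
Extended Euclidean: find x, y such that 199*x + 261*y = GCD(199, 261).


Tabular extended Euclidean (each row: r = 199*s + 261*t):
r=199, s=1, t=0
r=261, s=0, t=1
q=0: r=199, s=1, t=0   [199*(1) + 261*(0) = 199]
q=1: r=62, s=-1, t=1   [199*(-1) + 261*(1) = 62]
q=3: r=13, s=4, t=-3   [199*(4) + 261*(-3) = 13]
q=4: r=10, s=-17, t=13   [199*(-17) + 261*(13) = 10]
q=1: r=3, s=21, t=-16   [199*(21) + 261*(-16) = 3]
q=3: r=1, s=-80, t=61   [199*(-80) + 261*(61) = 1]
q=3: r=0, s=261, t=-199   [199*(261) + 261*(-199) = 0]
GCD = 1; from the row with r=1: x=-80, y=61
Check: 199*(-80) + 261*(61) = -15920 + 15921 = 1

GCD = 1, x = -80, y = 61


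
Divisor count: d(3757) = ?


3757 = 13^1 × 17^2
d(3757) = (1+1) × (2+1) = 6

6 divisors


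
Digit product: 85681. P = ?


8 × 5 × 6 × 8 × 1 = 1920


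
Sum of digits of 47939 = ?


4 + 7 + 9 + 3 + 9 = 32


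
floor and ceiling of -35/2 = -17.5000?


-35/2 = -17.5000
floor = -18
ceil = -17

floor = -18, ceil = -17


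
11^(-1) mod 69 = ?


Use the extended Euclidean algorithm on (69, 11); each row r = 69*s + 11*t:
r=69, s=1, t=0
r=11, s=0, t=1
q=6: r=3, s=1, t=-6   [69*(1) + 11*(-6) = 3]
q=3: r=2, s=-3, t=19   [69*(-3) + 11*(19) = 2]
q=1: r=1, s=4, t=-25   [69*(4) + 11*(-25) = 1]
q=2: r=0, s=-11, t=69   [69*(-11) + 11*(69) = 0]
GCD = 1 with t = -25, so 11*(-25) ≡ 1 (mod 69)
Inverse = -25 mod 69 = 44
Check: 11 * 44 = 484 ≡ 1 (mod 69)

11^(-1) ≡ 44 (mod 69)


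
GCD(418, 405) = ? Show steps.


418 = 1 * 405 + 13
405 = 31 * 13 + 2
13 = 6 * 2 + 1
2 = 2 * 1 + 0
GCD = 1


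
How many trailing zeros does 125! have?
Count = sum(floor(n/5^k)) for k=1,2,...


floor(125/5) = 25
floor(125/25) = 5
floor(125/125) = 1
Total = 31

31 trailing zeros


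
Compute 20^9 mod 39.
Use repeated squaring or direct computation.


20^1 mod 39 = 20
20^2 mod 39 = 10
20^3 mod 39 = 5
20^4 mod 39 = 22
20^5 mod 39 = 11
20^6 mod 39 = 25
20^7 mod 39 = 32
20^8 mod 39 = 16
20^9 mod 39 = 8


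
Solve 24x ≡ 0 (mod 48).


GCD(24, 48) = 24 divides 0
Divide: 1x ≡ 0 (mod 2)
x ≡ 0 (mod 2)


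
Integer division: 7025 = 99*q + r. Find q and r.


7025 = 99 * 70 + 95
Check: 6930 + 95 = 7025

q = 70, r = 95


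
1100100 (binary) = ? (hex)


1100100 (base 2) = 100 (decimal)
100 (decimal) = 64 (base 16)


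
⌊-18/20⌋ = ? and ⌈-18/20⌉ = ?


-18/20 = -0.9000
floor = -1
ceil = 0

floor = -1, ceil = 0


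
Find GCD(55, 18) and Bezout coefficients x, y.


Tabular extended Euclidean (each row: r = 55*s + 18*t):
r=55, s=1, t=0
r=18, s=0, t=1
q=3: r=1, s=1, t=-3   [55*(1) + 18*(-3) = 1]
q=18: r=0, s=-18, t=55   [55*(-18) + 18*(55) = 0]
GCD = 1; from the row with r=1: x=1, y=-3
Check: 55*(1) + 18*(-3) = 55 - 54 = 1

GCD = 1, x = 1, y = -3
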